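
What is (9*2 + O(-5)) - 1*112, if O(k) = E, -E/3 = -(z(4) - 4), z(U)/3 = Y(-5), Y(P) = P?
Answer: -151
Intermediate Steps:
z(U) = -15 (z(U) = 3*(-5) = -15)
E = -57 (E = -(-3)*(-15 - 4) = -(-3)*(-19) = -3*19 = -57)
O(k) = -57
(9*2 + O(-5)) - 1*112 = (9*2 - 57) - 1*112 = (18 - 57) - 112 = -39 - 112 = -151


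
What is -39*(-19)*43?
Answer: 31863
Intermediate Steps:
-39*(-19)*43 = 741*43 = 31863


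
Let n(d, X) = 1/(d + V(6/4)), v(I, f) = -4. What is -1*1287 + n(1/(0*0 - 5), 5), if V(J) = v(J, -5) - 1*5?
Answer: -59207/46 ≈ -1287.1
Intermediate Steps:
V(J) = -9 (V(J) = -4 - 1*5 = -4 - 5 = -9)
n(d, X) = 1/(-9 + d) (n(d, X) = 1/(d - 9) = 1/(-9 + d))
-1*1287 + n(1/(0*0 - 5), 5) = -1*1287 + 1/(-9 + 1/(0*0 - 5)) = -1287 + 1/(-9 + 1/(0 - 5)) = -1287 + 1/(-9 + 1/(-5)) = -1287 + 1/(-9 - ⅕) = -1287 + 1/(-46/5) = -1287 - 5/46 = -59207/46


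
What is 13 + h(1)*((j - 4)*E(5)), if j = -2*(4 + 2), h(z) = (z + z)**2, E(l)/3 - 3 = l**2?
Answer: -5363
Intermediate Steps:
E(l) = 9 + 3*l**2
h(z) = 4*z**2 (h(z) = (2*z)**2 = 4*z**2)
j = -12 (j = -2*6 = -12)
13 + h(1)*((j - 4)*E(5)) = 13 + (4*1**2)*((-12 - 4)*(9 + 3*5**2)) = 13 + (4*1)*(-16*(9 + 3*25)) = 13 + 4*(-16*(9 + 75)) = 13 + 4*(-16*84) = 13 + 4*(-1344) = 13 - 5376 = -5363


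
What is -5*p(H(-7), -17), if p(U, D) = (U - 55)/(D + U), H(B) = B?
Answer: -155/12 ≈ -12.917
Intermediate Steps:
p(U, D) = (-55 + U)/(D + U)
-5*p(H(-7), -17) = -5*(-55 - 7)/(-17 - 7) = -5*(-62)/(-24) = -(-5)*(-62)/24 = -5*31/12 = -155/12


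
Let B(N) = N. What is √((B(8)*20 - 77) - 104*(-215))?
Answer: √22443 ≈ 149.81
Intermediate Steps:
√((B(8)*20 - 77) - 104*(-215)) = √((8*20 - 77) - 104*(-215)) = √((160 - 77) + 22360) = √(83 + 22360) = √22443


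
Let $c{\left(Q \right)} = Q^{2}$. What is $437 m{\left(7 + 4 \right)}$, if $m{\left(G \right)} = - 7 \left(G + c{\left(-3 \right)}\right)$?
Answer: $-61180$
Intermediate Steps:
$m{\left(G \right)} = -63 - 7 G$ ($m{\left(G \right)} = - 7 \left(G + \left(-3\right)^{2}\right) = - 7 \left(G + 9\right) = - 7 \left(9 + G\right) = -63 - 7 G$)
$437 m{\left(7 + 4 \right)} = 437 \left(-63 - 7 \left(7 + 4\right)\right) = 437 \left(-63 - 77\right) = 437 \left(-140\right) = -61180$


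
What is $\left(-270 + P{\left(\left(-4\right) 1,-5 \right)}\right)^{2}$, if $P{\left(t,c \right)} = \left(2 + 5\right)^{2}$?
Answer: $48841$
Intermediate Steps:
$P{\left(t,c \right)} = 49$ ($P{\left(t,c \right)} = 7^{2} = 49$)
$\left(-270 + P{\left(\left(-4\right) 1,-5 \right)}\right)^{2} = \left(-270 + 49\right)^{2} = \left(-221\right)^{2} = 48841$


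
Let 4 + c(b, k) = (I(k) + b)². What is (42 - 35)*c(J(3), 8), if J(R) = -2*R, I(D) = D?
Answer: 0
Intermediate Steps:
c(b, k) = -4 + (b + k)² (c(b, k) = -4 + (k + b)² = -4 + (b + k)²)
(42 - 35)*c(J(3), 8) = (42 - 35)*(-4 + (-2*3 + 8)²) = 7*(-4 + (-6 + 8)²) = 7*(-4 + 2²) = 7*(-4 + 4) = 7*0 = 0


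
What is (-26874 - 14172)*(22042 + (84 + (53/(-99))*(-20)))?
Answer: -29984568188/33 ≈ -9.0862e+8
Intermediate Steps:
(-26874 - 14172)*(22042 + (84 + (53/(-99))*(-20))) = -41046*(22042 + (84 + (53*(-1/99))*(-20))) = -41046*(22042 + (84 - 53/99*(-20))) = -41046*(22042 + (84 + 1060/99)) = -41046*(22042 + 9376/99) = -41046*2191534/99 = -29984568188/33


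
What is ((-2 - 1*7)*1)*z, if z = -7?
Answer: 63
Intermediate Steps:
((-2 - 1*7)*1)*z = ((-2 - 1*7)*1)*(-7) = ((-2 - 7)*1)*(-7) = -9*1*(-7) = -9*(-7) = 63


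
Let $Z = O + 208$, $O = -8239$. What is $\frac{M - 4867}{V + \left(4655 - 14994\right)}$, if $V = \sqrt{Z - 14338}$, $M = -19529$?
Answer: $\frac{126115122}{53458645} + \frac{12198 i \sqrt{22369}}{53458645} \approx 2.3591 + 0.034127 i$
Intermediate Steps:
$Z = -8031$ ($Z = -8239 + 208 = -8031$)
$V = i \sqrt{22369}$ ($V = \sqrt{-8031 - 14338} = \sqrt{-22369} = i \sqrt{22369} \approx 149.56 i$)
$\frac{M - 4867}{V + \left(4655 - 14994\right)} = \frac{-19529 - 4867}{i \sqrt{22369} + \left(4655 - 14994\right)} = - \frac{24396}{i \sqrt{22369} - 10339} = - \frac{24396}{-10339 + i \sqrt{22369}}$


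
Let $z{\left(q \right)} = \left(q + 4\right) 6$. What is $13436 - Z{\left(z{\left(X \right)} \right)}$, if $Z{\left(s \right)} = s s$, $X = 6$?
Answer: $9836$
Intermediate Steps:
$z{\left(q \right)} = 24 + 6 q$ ($z{\left(q \right)} = \left(4 + q\right) 6 = 24 + 6 q$)
$Z{\left(s \right)} = s^{2}$
$13436 - Z{\left(z{\left(X \right)} \right)} = 13436 - \left(24 + 6 \cdot 6\right)^{2} = 13436 - \left(24 + 36\right)^{2} = 13436 - 60^{2} = 13436 - 3600 = 9836$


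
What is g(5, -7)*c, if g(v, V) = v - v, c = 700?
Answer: 0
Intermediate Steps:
g(v, V) = 0
g(5, -7)*c = 0*700 = 0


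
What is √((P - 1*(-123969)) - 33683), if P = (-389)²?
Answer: √241607 ≈ 491.54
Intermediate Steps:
P = 151321
√((P - 1*(-123969)) - 33683) = √((151321 - 1*(-123969)) - 33683) = √((151321 + 123969) - 33683) = √(275290 - 33683) = √241607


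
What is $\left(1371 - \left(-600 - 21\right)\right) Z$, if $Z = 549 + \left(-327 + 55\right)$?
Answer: $551784$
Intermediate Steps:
$Z = 277$ ($Z = 549 - 272 = 277$)
$\left(1371 - \left(-600 - 21\right)\right) Z = \left(1371 - \left(-600 - 21\right)\right) 277 = \left(1371 - -621\right) 277 = \left(1371 + 621\right) 277 = 1992 \cdot 277 = 551784$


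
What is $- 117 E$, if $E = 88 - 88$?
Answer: $0$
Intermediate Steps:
$E = 0$ ($E = 88 - 88 = 0$)
$- 117 E = \left(-117\right) 0 = 0$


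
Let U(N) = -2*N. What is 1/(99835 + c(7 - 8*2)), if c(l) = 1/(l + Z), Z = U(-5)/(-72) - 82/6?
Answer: 821/81964499 ≈ 1.0017e-5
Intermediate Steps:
Z = -497/36 (Z = -2*(-5)/(-72) - 82/6 = 10*(-1/72) - 82*1/6 = -5/36 - 41/3 = -497/36 ≈ -13.806)
c(l) = 1/(-497/36 + l) (c(l) = 1/(l - 497/36) = 1/(-497/36 + l))
1/(99835 + c(7 - 8*2)) = 1/(99835 + 36/(-497 + 36*(7 - 8*2))) = 1/(99835 + 36/(-497 + 36*(7 - 16))) = 1/(99835 + 36/(-497 + 36*(-9))) = 1/(99835 + 36/(-497 - 324)) = 1/(99835 + 36/(-821)) = 1/(99835 + 36*(-1/821)) = 1/(99835 - 36/821) = 1/(81964499/821) = 821/81964499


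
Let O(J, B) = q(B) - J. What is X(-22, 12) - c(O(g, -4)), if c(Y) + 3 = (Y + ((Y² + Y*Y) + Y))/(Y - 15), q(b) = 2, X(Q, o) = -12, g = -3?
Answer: -3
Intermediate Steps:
O(J, B) = 2 - J
c(Y) = -3 + (2*Y + 2*Y²)/(-15 + Y) (c(Y) = -3 + (Y + ((Y² + Y*Y) + Y))/(Y - 15) = -3 + (Y + ((Y² + Y²) + Y))/(-15 + Y) = -3 + (Y + (2*Y² + Y))/(-15 + Y) = -3 + (Y + (Y + 2*Y²))/(-15 + Y) = -3 + (2*Y + 2*Y²)/(-15 + Y))
X(-22, 12) - c(O(g, -4)) = -12 - (45 - (2 - 1*(-3)) + 2*(2 - 1*(-3))²)/(-15 + (2 - 1*(-3))) = -12 - (45 - (2 + 3) + 2*(2 + 3)²)/(-15 + (2 + 3)) = -12 - (45 - 1*5 + 2*5²)/(-15 + 5) = -12 - (45 - 5 + 2*25)/(-10) = -12 - (-1)*(45 - 5 + 50)/10 = -12 - (-1)*90/10 = -12 - 1*(-9) = -12 + 9 = -3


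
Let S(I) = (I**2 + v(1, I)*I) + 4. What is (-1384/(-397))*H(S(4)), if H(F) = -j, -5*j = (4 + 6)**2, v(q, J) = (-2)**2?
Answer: 27680/397 ≈ 69.723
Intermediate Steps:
v(q, J) = 4
j = -20 (j = -(4 + 6)**2/5 = -1/5*10**2 = -1/5*100 = -20)
S(I) = 4 + I**2 + 4*I (S(I) = (I**2 + 4*I) + 4 = 4 + I**2 + 4*I)
H(F) = 20 (H(F) = -1*(-20) = 20)
(-1384/(-397))*H(S(4)) = -1384/(-397)*20 = -1384*(-1/397)*20 = (1384/397)*20 = 27680/397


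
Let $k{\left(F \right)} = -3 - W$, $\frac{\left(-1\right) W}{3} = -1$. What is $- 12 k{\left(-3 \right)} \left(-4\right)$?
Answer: $-288$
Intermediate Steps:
$W = 3$ ($W = \left(-3\right) \left(-1\right) = 3$)
$k{\left(F \right)} = -6$ ($k{\left(F \right)} = -3 - 3 = -6$)
$- 12 k{\left(-3 \right)} \left(-4\right) = \left(-12\right) \left(-6\right) \left(-4\right) = 72 \left(-4\right) = -288$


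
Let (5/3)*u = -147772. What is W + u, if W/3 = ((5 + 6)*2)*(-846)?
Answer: -722496/5 ≈ -1.4450e+5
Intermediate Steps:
u = -443316/5 (u = (⅗)*(-147772) = -443316/5 ≈ -88663.)
W = -55836 (W = 3*(((5 + 6)*2)*(-846)) = 3*((11*2)*(-846)) = 3*(22*(-846)) = 3*(-18612) = -55836)
W + u = -55836 - 443316/5 = -722496/5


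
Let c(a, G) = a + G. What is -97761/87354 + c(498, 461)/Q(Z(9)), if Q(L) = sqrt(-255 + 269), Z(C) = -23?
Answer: -32587/29118 + 137*sqrt(14)/2 ≈ 255.18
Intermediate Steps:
c(a, G) = G + a
Q(L) = sqrt(14)
-97761/87354 + c(498, 461)/Q(Z(9)) = -97761/87354 + (461 + 498)/(sqrt(14)) = -97761*1/87354 + 959*(sqrt(14)/14) = -32587/29118 + 137*sqrt(14)/2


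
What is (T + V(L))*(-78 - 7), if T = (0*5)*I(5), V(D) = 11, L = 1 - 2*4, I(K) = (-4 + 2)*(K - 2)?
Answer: -935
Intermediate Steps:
I(K) = 4 - 2*K (I(K) = -2*(-2 + K) = 4 - 2*K)
L = -7 (L = 1 - 8 = -7)
T = 0 (T = (0*5)*(4 - 2*5) = 0*(4 - 10) = 0*(-6) = 0)
(T + V(L))*(-78 - 7) = (0 + 11)*(-78 - 7) = 11*(-85) = -935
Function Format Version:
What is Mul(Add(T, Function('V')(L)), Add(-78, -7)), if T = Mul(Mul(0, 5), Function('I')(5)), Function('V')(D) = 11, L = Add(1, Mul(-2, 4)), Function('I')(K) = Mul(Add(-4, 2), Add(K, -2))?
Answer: -935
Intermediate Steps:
Function('I')(K) = Add(4, Mul(-2, K)) (Function('I')(K) = Mul(-2, Add(-2, K)) = Add(4, Mul(-2, K)))
L = -7 (L = Add(1, -8) = -7)
T = 0 (T = Mul(Mul(0, 5), Add(4, Mul(-2, 5))) = Mul(0, Add(4, -10)) = Mul(0, -6) = 0)
Mul(Add(T, Function('V')(L)), Add(-78, -7)) = Mul(Add(0, 11), Add(-78, -7)) = Mul(11, -85) = -935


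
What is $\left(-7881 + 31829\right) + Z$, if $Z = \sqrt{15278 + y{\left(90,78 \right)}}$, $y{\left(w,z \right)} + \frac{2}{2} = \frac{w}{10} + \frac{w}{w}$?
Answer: $23948 + \sqrt{15287} \approx 24072.0$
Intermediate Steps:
$y{\left(w,z \right)} = \frac{w}{10}$ ($y{\left(w,z \right)} = -1 + \left(\frac{w}{10} + \frac{w}{w}\right) = -1 + \left(w \frac{1}{10} + 1\right) = -1 + \left(\frac{w}{10} + 1\right) = -1 + \left(1 + \frac{w}{10}\right) = \frac{w}{10}$)
$Z = \sqrt{15287}$ ($Z = \sqrt{15278 + \frac{1}{10} \cdot 90} = \sqrt{15278 + 9} = \sqrt{15287} \approx 123.64$)
$\left(-7881 + 31829\right) + Z = \left(-7881 + 31829\right) + \sqrt{15287} = 23948 + \sqrt{15287}$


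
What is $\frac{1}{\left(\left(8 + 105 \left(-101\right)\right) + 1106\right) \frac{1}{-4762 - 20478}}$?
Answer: $\frac{25240}{9491} \approx 2.6594$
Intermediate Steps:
$\frac{1}{\left(\left(8 + 105 \left(-101\right)\right) + 1106\right) \frac{1}{-4762 - 20478}} = \frac{1}{\left(\left(8 - 10605\right) + 1106\right) \frac{1}{-25240}} = \frac{1}{\left(-10597 + 1106\right) \left(- \frac{1}{25240}\right)} = \frac{1}{\left(-9491\right) \left(- \frac{1}{25240}\right)} = \frac{1}{\frac{9491}{25240}} = \frac{25240}{9491}$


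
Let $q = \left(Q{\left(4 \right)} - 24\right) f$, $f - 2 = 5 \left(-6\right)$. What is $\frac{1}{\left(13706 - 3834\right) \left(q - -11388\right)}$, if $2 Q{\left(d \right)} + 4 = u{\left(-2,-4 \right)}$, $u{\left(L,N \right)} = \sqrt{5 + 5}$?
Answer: $\frac{3029}{362291284128} + \frac{7 \sqrt{10}}{724582568256} \approx 8.3912 \cdot 10^{-9}$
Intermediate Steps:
$u{\left(L,N \right)} = \sqrt{10}$
$f = -28$ ($f = 2 + 5 \left(-6\right) = 2 - 30 = -28$)
$Q{\left(d \right)} = -2 + \frac{\sqrt{10}}{2}$
$q = 728 - 14 \sqrt{10}$ ($q = \left(\left(-2 + \frac{\sqrt{10}}{2}\right) - 24\right) \left(-28\right) = \left(-26 + \frac{\sqrt{10}}{2}\right) \left(-28\right) = 728 - 14 \sqrt{10} \approx 683.73$)
$\frac{1}{\left(13706 - 3834\right) \left(q - -11388\right)} = \frac{1}{\left(13706 - 3834\right) \left(\left(728 - 14 \sqrt{10}\right) - -11388\right)} = \frac{1}{9872 \left(\left(728 - 14 \sqrt{10}\right) + 11388\right)} = \frac{1}{9872 \left(12116 - 14 \sqrt{10}\right)}$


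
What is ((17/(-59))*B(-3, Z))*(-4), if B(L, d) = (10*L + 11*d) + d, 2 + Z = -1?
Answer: -4488/59 ≈ -76.068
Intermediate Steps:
Z = -3 (Z = -2 - 1 = -3)
B(L, d) = 10*L + 12*d
((17/(-59))*B(-3, Z))*(-4) = ((17/(-59))*(10*(-3) + 12*(-3)))*(-4) = ((17*(-1/59))*(-30 - 36))*(-4) = -17/59*(-66)*(-4) = (1122/59)*(-4) = -4488/59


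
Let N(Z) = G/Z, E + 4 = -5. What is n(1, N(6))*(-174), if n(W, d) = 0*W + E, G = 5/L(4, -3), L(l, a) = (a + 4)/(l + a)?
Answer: 1566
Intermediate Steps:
E = -9 (E = -4 - 5 = -9)
L(l, a) = (4 + a)/(a + l)
G = 5 (G = 5/(((4 - 3)/(-3 + 4))) = 5/((1/1)) = 5/((1*1)) = 5/1 = 5*1 = 5)
N(Z) = 5/Z
n(W, d) = -9 (n(W, d) = 0*W - 9 = 0 - 9 = -9)
n(1, N(6))*(-174) = -9*(-174) = 1566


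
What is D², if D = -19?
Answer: 361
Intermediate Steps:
D² = (-19)² = 361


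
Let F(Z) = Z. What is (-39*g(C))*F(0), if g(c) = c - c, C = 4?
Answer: 0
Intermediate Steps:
g(c) = 0
(-39*g(C))*F(0) = -39*0*0 = 0*0 = 0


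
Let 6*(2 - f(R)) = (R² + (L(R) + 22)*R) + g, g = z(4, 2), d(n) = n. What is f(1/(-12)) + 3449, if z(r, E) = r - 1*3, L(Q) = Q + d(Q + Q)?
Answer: 745445/216 ≈ 3451.1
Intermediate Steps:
L(Q) = 3*Q (L(Q) = Q + (Q + Q) = Q + 2*Q = 3*Q)
z(r, E) = -3 + r (z(r, E) = r - 3 = -3 + r)
g = 1 (g = -3 + 4 = 1)
f(R) = 11/6 - R²/6 - R*(22 + 3*R)/6 (f(R) = 2 - ((R² + (3*R + 22)*R) + 1)/6 = 2 - ((R² + (22 + 3*R)*R) + 1)/6 = 2 - ((R² + R*(22 + 3*R)) + 1)/6 = 2 - (1 + R² + R*(22 + 3*R))/6 = 2 + (-⅙ - R²/6 - R*(22 + 3*R)/6) = 11/6 - R²/6 - R*(22 + 3*R)/6)
f(1/(-12)) + 3449 = (11/6 - 11/3/(-12) - 2*(1/(-12))²/3) + 3449 = (11/6 - 11/3*(-1/12) - 2*(-1/12)²/3) + 3449 = (11/6 + 11/36 - ⅔*1/144) + 3449 = (11/6 + 11/36 - 1/216) + 3449 = 461/216 + 3449 = 745445/216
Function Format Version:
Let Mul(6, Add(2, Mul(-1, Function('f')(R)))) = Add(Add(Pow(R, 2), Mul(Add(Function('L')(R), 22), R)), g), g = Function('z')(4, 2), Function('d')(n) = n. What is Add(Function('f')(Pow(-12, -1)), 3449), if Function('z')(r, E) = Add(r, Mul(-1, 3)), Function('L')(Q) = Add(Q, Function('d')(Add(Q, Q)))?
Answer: Rational(745445, 216) ≈ 3451.1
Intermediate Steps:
Function('L')(Q) = Mul(3, Q) (Function('L')(Q) = Add(Q, Add(Q, Q)) = Add(Q, Mul(2, Q)) = Mul(3, Q))
Function('z')(r, E) = Add(-3, r) (Function('z')(r, E) = Add(r, -3) = Add(-3, r))
g = 1 (g = Add(-3, 4) = 1)
Function('f')(R) = Add(Rational(11, 6), Mul(Rational(-1, 6), Pow(R, 2)), Mul(Rational(-1, 6), R, Add(22, Mul(3, R)))) (Function('f')(R) = Add(2, Mul(Rational(-1, 6), Add(Add(Pow(R, 2), Mul(Add(Mul(3, R), 22), R)), 1))) = Add(2, Mul(Rational(-1, 6), Add(Add(Pow(R, 2), Mul(Add(22, Mul(3, R)), R)), 1))) = Add(2, Mul(Rational(-1, 6), Add(Add(Pow(R, 2), Mul(R, Add(22, Mul(3, R)))), 1))) = Add(2, Mul(Rational(-1, 6), Add(1, Pow(R, 2), Mul(R, Add(22, Mul(3, R)))))) = Add(2, Add(Rational(-1, 6), Mul(Rational(-1, 6), Pow(R, 2)), Mul(Rational(-1, 6), R, Add(22, Mul(3, R))))) = Add(Rational(11, 6), Mul(Rational(-1, 6), Pow(R, 2)), Mul(Rational(-1, 6), R, Add(22, Mul(3, R)))))
Add(Function('f')(Pow(-12, -1)), 3449) = Add(Add(Rational(11, 6), Mul(Rational(-11, 3), Pow(-12, -1)), Mul(Rational(-2, 3), Pow(Pow(-12, -1), 2))), 3449) = Add(Add(Rational(11, 6), Mul(Rational(-11, 3), Rational(-1, 12)), Mul(Rational(-2, 3), Pow(Rational(-1, 12), 2))), 3449) = Add(Add(Rational(11, 6), Rational(11, 36), Mul(Rational(-2, 3), Rational(1, 144))), 3449) = Add(Add(Rational(11, 6), Rational(11, 36), Rational(-1, 216)), 3449) = Add(Rational(461, 216), 3449) = Rational(745445, 216)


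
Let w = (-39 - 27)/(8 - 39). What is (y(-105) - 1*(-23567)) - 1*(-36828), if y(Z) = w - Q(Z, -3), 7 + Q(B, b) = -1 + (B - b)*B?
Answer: 1540549/31 ≈ 49695.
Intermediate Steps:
Q(B, b) = -8 + B*(B - b) (Q(B, b) = -7 + (-1 + (B - b)*B) = -7 + (-1 + B*(B - b)) = -8 + B*(B - b))
w = 66/31 (w = -66/(-31) = -66*(-1/31) = 66/31 ≈ 2.1290)
y(Z) = 314/31 - Z**2 - 3*Z (y(Z) = 66/31 - (-8 + Z**2 - 1*Z*(-3)) = 66/31 - (-8 + Z**2 + 3*Z) = 66/31 + (8 - Z**2 - 3*Z) = 314/31 - Z**2 - 3*Z)
(y(-105) - 1*(-23567)) - 1*(-36828) = ((314/31 - 1*(-105)**2 - 3*(-105)) - 1*(-23567)) - 1*(-36828) = ((314/31 - 1*11025 + 315) + 23567) + 36828 = ((314/31 - 11025 + 315) + 23567) + 36828 = (-331696/31 + 23567) + 36828 = 398881/31 + 36828 = 1540549/31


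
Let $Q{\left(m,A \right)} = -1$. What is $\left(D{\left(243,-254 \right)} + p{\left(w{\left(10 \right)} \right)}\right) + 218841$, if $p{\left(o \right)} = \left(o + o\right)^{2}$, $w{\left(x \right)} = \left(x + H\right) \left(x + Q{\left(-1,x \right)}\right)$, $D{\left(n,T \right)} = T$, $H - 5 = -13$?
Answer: $219883$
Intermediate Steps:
$H = -8$ ($H = 5 - 13 = -8$)
$w{\left(x \right)} = \left(-1 + x\right) \left(-8 + x\right)$ ($w{\left(x \right)} = \left(x - 8\right) \left(x - 1\right) = \left(-8 + x\right) \left(-1 + x\right) = \left(-1 + x\right) \left(-8 + x\right)$)
$p{\left(o \right)} = 4 o^{2}$ ($p{\left(o \right)} = \left(2 o\right)^{2} = 4 o^{2}$)
$\left(D{\left(243,-254 \right)} + p{\left(w{\left(10 \right)} \right)}\right) + 218841 = \left(-254 + 4 \left(8 + 10^{2} - 90\right)^{2}\right) + 218841 = \left(-254 + 4 \left(8 + 100 - 90\right)^{2}\right) + 218841 = \left(-254 + 4 \cdot 18^{2}\right) + 218841 = \left(-254 + 4 \cdot 324\right) + 218841 = \left(-254 + 1296\right) + 218841 = 1042 + 218841 = 219883$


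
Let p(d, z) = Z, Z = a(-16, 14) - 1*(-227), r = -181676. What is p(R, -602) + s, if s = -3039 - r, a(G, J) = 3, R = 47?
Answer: 178867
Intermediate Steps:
Z = 230 (Z = 3 - 1*(-227) = 3 + 227 = 230)
p(d, z) = 230
s = 178637 (s = -3039 - 1*(-181676) = -3039 + 181676 = 178637)
p(R, -602) + s = 230 + 178637 = 178867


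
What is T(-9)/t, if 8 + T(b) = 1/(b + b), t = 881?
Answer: -145/15858 ≈ -0.0091437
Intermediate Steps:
T(b) = -8 + 1/(2*b) (T(b) = -8 + 1/(b + b) = -8 + 1/(2*b))
T(-9)/t = (-8 + (½)/(-9))/881 = (-8 + (½)*(-⅑))*(1/881) = (-8 - 1/18)*(1/881) = -145/18*1/881 = -145/15858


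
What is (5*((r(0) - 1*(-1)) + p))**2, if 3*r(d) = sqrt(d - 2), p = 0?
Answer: 175/9 + 50*I*sqrt(2)/3 ≈ 19.444 + 23.57*I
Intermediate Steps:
r(d) = sqrt(-2 + d)/3 (r(d) = sqrt(d - 2)/3 = sqrt(-2 + d)/3)
(5*((r(0) - 1*(-1)) + p))**2 = (5*((sqrt(-2 + 0)/3 - 1*(-1)) + 0))**2 = (5*((sqrt(-2)/3 + 1) + 0))**2 = (5*(((I*sqrt(2))/3 + 1) + 0))**2 = (5*((I*sqrt(2)/3 + 1) + 0))**2 = (5*((1 + I*sqrt(2)/3) + 0))**2 = (5*(1 + I*sqrt(2)/3))**2 = (5 + 5*I*sqrt(2)/3)**2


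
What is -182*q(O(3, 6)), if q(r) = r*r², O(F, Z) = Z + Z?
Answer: -314496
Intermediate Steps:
O(F, Z) = 2*Z
q(r) = r³
-182*q(O(3, 6)) = -182*(2*6)³ = -182*12³ = -182*1728 = -314496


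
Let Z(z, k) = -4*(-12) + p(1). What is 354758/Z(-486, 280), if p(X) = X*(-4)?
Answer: 177379/22 ≈ 8062.7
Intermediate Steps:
p(X) = -4*X
Z(z, k) = 44 (Z(z, k) = -4*(-12) - 4*1 = 48 - 4 = 44)
354758/Z(-486, 280) = 354758/44 = 354758*(1/44) = 177379/22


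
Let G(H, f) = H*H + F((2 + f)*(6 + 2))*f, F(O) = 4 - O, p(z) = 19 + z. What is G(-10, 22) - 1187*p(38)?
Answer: -71695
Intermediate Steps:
G(H, f) = H² + f*(-12 - 8*f) (G(H, f) = H*H + (4 - (2 + f)*(6 + 2))*f = H² + (4 - (2 + f)*8)*f = H² + (4 - (16 + 8*f))*f = H² + (4 + (-16 - 8*f))*f = H² + (-12 - 8*f)*f = H² + f*(-12 - 8*f))
G(-10, 22) - 1187*p(38) = ((-10)² - 4*22*(3 + 2*22)) - 1187*(19 + 38) = (100 - 4*22*(3 + 44)) - 1187*57 = (100 - 4*22*47) - 67659 = (100 - 4136) - 67659 = -4036 - 67659 = -71695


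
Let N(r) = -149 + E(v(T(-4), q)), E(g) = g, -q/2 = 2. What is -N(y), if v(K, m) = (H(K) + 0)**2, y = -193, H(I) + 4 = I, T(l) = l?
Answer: 85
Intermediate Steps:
q = -4 (q = -2*2 = -4)
H(I) = -4 + I
v(K, m) = (-4 + K)**2 (v(K, m) = ((-4 + K) + 0)**2 = (-4 + K)**2)
N(r) = -85 (N(r) = -149 + (-4 - 4)**2 = -149 + (-8)**2 = -149 + 64 = -85)
-N(y) = -1*(-85) = 85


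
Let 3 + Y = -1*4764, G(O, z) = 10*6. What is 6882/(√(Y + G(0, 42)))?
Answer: -2294*I*√523/523 ≈ -100.31*I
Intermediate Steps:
G(O, z) = 60
Y = -4767 (Y = -3 - 1*4764 = -3 - 4764 = -4767)
6882/(√(Y + G(0, 42))) = 6882/(√(-4767 + 60)) = 6882/(√(-4707)) = 6882/((3*I*√523)) = 6882*(-I*√523/1569) = -2294*I*√523/523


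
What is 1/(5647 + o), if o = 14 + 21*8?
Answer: 1/5829 ≈ 0.00017156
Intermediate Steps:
o = 182 (o = 14 + 168 = 182)
1/(5647 + o) = 1/(5647 + 182) = 1/5829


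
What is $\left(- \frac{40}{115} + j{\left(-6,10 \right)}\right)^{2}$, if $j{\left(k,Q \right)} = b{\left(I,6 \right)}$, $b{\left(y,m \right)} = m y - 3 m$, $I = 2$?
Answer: $\frac{21316}{529} \approx 40.295$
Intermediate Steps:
$b{\left(y,m \right)} = - 3 m + m y$
$j{\left(k,Q \right)} = -6$ ($j{\left(k,Q \right)} = 6 \left(-3 + 2\right) = 6 \left(-1\right) = -6$)
$\left(- \frac{40}{115} + j{\left(-6,10 \right)}\right)^{2} = \left(- \frac{40}{115} - 6\right)^{2} = \left(\left(-40\right) \frac{1}{115} - 6\right)^{2} = \left(- \frac{8}{23} - 6\right)^{2} = \left(- \frac{146}{23}\right)^{2} = \frac{21316}{529}$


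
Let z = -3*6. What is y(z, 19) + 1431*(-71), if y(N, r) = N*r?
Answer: -101943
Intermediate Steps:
z = -18
y(z, 19) + 1431*(-71) = -18*19 + 1431*(-71) = -342 - 101601 = -101943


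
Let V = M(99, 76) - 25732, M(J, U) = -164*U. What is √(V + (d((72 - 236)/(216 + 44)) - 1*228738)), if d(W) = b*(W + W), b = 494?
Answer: I*√6688930/5 ≈ 517.26*I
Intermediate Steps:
d(W) = 988*W (d(W) = 494*(W + W) = 494*(2*W) = 988*W)
V = -38196 (V = -164*76 - 25732 = -12464 - 25732 = -38196)
√(V + (d((72 - 236)/(216 + 44)) - 1*228738)) = √(-38196 + (988*((72 - 236)/(216 + 44)) - 1*228738)) = √(-38196 + (988*(-164/260) - 228738)) = √(-38196 + (988*(-164*1/260) - 228738)) = √(-38196 + (988*(-41/65) - 228738)) = √(-38196 + (-3116/5 - 228738)) = √(-38196 - 1146806/5) = √(-1337786/5) = I*√6688930/5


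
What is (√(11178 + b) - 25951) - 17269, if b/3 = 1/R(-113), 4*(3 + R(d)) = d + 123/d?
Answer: -43220 + √141823512714/3562 ≈ -43114.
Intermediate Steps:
R(d) = -3 + d/4 + 123/(4*d) (R(d) = -3 + (d + 123/d)/4 = -3 + (d/4 + 123/(4*d)) = -3 + d/4 + 123/(4*d))
b = -339/3562 (b = 3/(((¼)*(123 - 113*(-12 - 113))/(-113))) = 3/(((¼)*(-1/113)*(123 - 113*(-125)))) = 3/(((¼)*(-1/113)*(123 + 14125))) = 3/(((¼)*(-1/113)*14248)) = 3/(-3562/113) = 3*(-113/3562) = -339/3562 ≈ -0.095171)
(√(11178 + b) - 25951) - 17269 = (√(11178 - 339/3562) - 25951) - 17269 = (√(39815697/3562) - 25951) - 17269 = (√141823512714/3562 - 25951) - 17269 = (-25951 + √141823512714/3562) - 17269 = -43220 + √141823512714/3562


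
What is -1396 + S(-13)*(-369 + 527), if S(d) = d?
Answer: -3450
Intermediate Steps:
-1396 + S(-13)*(-369 + 527) = -1396 - 13*(-369 + 527) = -1396 - 13*158 = -1396 - 2054 = -3450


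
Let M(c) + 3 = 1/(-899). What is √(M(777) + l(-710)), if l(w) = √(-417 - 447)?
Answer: √(-2425502 + 9698412*I*√6)/899 ≈ 3.6432 + 4.0341*I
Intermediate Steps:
l(w) = 12*I*√6 (l(w) = √(-864) = 12*I*√6)
M(c) = -2698/899 (M(c) = -3 + 1/(-899) = -3 - 1/899 = -2698/899)
√(M(777) + l(-710)) = √(-2698/899 + 12*I*√6)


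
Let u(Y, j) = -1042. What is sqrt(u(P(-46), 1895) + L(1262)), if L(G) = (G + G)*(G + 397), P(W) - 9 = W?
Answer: sqrt(4186274) ≈ 2046.0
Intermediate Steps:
P(W) = 9 + W
L(G) = 2*G*(397 + G) (L(G) = (2*G)*(397 + G) = 2*G*(397 + G))
sqrt(u(P(-46), 1895) + L(1262)) = sqrt(-1042 + 2*1262*(397 + 1262)) = sqrt(-1042 + 2*1262*1659) = sqrt(-1042 + 4187316) = sqrt(4186274)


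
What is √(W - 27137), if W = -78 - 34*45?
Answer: I*√28745 ≈ 169.54*I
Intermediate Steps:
W = -1608 (W = -78 - 1530 = -1608)
√(W - 27137) = √(-1608 - 27137) = √(-28745) = I*√28745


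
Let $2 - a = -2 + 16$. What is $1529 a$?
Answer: $-18348$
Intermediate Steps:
$a = -12$ ($a = 2 - \left(-2 + 16\right) = 2 - 14 = -12$)
$1529 a = 1529 \left(-12\right) = -18348$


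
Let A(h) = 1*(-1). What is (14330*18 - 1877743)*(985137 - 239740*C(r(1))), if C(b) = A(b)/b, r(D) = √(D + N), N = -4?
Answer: -1595727868011 + 388331571220*I*√3/3 ≈ -1.5957e+12 + 2.242e+11*I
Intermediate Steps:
A(h) = -1
r(D) = √(-4 + D) (r(D) = √(D - 4) = √(-4 + D))
C(b) = -1/b
(14330*18 - 1877743)*(985137 - 239740*C(r(1))) = (14330*18 - 1877743)*(985137 - (-239740)/(√(-4 + 1))) = (257940 - 1877743)*(985137 - (-239740)/(√(-3))) = -1619803*(985137 - (-239740)/(I*√3)) = -1619803*(985137 - (-239740)*(-I*√3/3)) = -1619803*(985137 - 239740*I*√3/3) = -1595727868011 + 388331571220*I*√3/3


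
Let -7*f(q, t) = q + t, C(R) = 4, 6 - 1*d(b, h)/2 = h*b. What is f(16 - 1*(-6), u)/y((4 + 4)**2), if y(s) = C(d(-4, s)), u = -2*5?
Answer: -3/7 ≈ -0.42857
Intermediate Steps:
u = -10
d(b, h) = 12 - 2*b*h (d(b, h) = 12 - 2*h*b = 12 - 2*b*h)
y(s) = 4
f(q, t) = -q/7 - t/7 (f(q, t) = -(q + t)/7 = -q/7 - t/7)
f(16 - 1*(-6), u)/y((4 + 4)**2) = (-(16 - 1*(-6))/7 - 1/7*(-10))/4 = (-(16 + 6)/7 + 10/7)*(1/4) = (-1/7*22 + 10/7)*(1/4) = (-22/7 + 10/7)*(1/4) = -12/7*1/4 = -3/7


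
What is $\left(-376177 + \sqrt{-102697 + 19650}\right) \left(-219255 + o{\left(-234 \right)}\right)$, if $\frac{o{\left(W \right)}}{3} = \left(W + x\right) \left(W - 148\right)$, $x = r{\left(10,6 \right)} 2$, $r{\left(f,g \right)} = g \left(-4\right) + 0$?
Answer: $-39091185309 + 103917 i \sqrt{83047} \approx -3.9091 \cdot 10^{10} + 2.9947 \cdot 10^{7} i$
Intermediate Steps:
$r{\left(f,g \right)} = - 4 g$ ($r{\left(f,g \right)} = - 4 g + 0 = - 4 g$)
$x = -48$ ($x = \left(-4\right) 6 \cdot 2 = \left(-24\right) 2 = -48$)
$o{\left(W \right)} = 3 \left(-148 + W\right) \left(-48 + W\right)$ ($o{\left(W \right)} = 3 \left(W - 48\right) \left(W - 148\right) = 3 \left(-48 + W\right) \left(-148 + W\right) = 3 \left(-148 + W\right) \left(-48 + W\right)$)
$\left(-376177 + \sqrt{-102697 + 19650}\right) \left(-219255 + o{\left(-234 \right)}\right) = \left(-376177 + \sqrt{-102697 + 19650}\right) \left(-219255 + \left(21312 - -137592 + 3 \left(-234\right)^{2}\right)\right) = \left(-376177 + \sqrt{-83047}\right) \left(-219255 + \left(21312 + 137592 + 3 \cdot 54756\right)\right) = \left(-376177 + i \sqrt{83047}\right) \left(-219255 + \left(21312 + 137592 + 164268\right)\right) = \left(-376177 + i \sqrt{83047}\right) \left(-219255 + 323172\right) = \left(-376177 + i \sqrt{83047}\right) 103917 = -39091185309 + 103917 i \sqrt{83047}$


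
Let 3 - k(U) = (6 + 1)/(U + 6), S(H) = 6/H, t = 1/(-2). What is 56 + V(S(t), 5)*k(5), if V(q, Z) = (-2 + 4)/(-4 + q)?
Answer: 2451/44 ≈ 55.705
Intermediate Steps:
t = -1/2 ≈ -0.50000
k(U) = 3 - 7/(6 + U) (k(U) = 3 - (6 + 1)/(U + 6) = 3 - 7/(6 + U))
V(q, Z) = 2/(-4 + q)
56 + V(S(t), 5)*k(5) = 56 + (2/(-4 + 6/(-1/2)))*((11 + 3*5)/(6 + 5)) = 56 + (2/(-4 + 6*(-2)))*((11 + 15)/11) = 56 + (2/(-4 - 12))*((1/11)*26) = 56 + (2/(-16))*(26/11) = 56 + (2*(-1/16))*(26/11) = 56 - 1/8*26/11 = 56 - 13/44 = 2451/44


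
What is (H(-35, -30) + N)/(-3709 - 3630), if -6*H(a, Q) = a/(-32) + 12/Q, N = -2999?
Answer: 959717/2348480 ≈ 0.40865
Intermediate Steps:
H(a, Q) = -2/Q + a/192 (H(a, Q) = -(a/(-32) + 12/Q)/6 = -(a*(-1/32) + 12/Q)/6 = -(-a/32 + 12/Q)/6 = -(12/Q - a/32)/6 = -2/Q + a/192)
(H(-35, -30) + N)/(-3709 - 3630) = ((-2/(-30) + (1/192)*(-35)) - 2999)/(-3709 - 3630) = ((-2*(-1/30) - 35/192) - 2999)/(-7339) = ((1/15 - 35/192) - 2999)*(-1/7339) = (-37/320 - 2999)*(-1/7339) = -959717/320*(-1/7339) = 959717/2348480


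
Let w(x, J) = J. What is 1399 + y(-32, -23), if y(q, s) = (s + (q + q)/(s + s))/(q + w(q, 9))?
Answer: 740568/529 ≈ 1399.9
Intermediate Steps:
y(q, s) = (s + q/s)/(9 + q) (y(q, s) = (s + (q + q)/(s + s))/(q + 9) = (s + (2*q)/((2*s)))/(9 + q) = (s + (2*q)*(1/(2*s)))/(9 + q) = (s + q/s)/(9 + q))
1399 + y(-32, -23) = 1399 + (-32 + (-23)²)/((-23)*(9 - 32)) = 1399 - 1/23*(-32 + 529)/(-23) = 1399 - 1/23*(-1/23)*497 = 1399 + 497/529 = 740568/529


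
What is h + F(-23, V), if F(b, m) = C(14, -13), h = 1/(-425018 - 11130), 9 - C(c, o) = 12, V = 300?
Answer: -1308445/436148 ≈ -3.0000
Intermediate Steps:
C(c, o) = -3 (C(c, o) = 9 - 1*12 = 9 - 12 = -3)
h = -1/436148 (h = 1/(-436148) = -1/436148 ≈ -2.2928e-6)
F(b, m) = -3
h + F(-23, V) = -1/436148 - 3 = -1308445/436148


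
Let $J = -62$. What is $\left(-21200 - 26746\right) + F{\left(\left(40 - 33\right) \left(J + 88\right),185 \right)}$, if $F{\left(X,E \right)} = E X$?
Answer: $-14276$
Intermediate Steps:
$\left(-21200 - 26746\right) + F{\left(\left(40 - 33\right) \left(J + 88\right),185 \right)} = \left(-21200 - 26746\right) + 185 \left(40 - 33\right) \left(-62 + 88\right) = -47946 + 185 \cdot 7 \cdot 26 = -47946 + 185 \cdot 182 = -47946 + 33670 = -14276$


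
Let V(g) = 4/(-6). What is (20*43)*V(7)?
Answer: -1720/3 ≈ -573.33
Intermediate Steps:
V(g) = -⅔ (V(g) = 4*(-⅙) = -⅔)
(20*43)*V(7) = (20*43)*(-⅔) = 860*(-⅔) = -1720/3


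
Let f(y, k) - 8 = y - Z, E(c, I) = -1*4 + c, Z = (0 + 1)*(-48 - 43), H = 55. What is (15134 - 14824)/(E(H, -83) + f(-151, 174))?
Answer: -310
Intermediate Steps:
Z = -91 (Z = 1*(-91) = -91)
E(c, I) = -4 + c
f(y, k) = 99 + y (f(y, k) = 8 + (y - 1*(-91)) = 8 + (y + 91) = 8 + (91 + y) = 99 + y)
(15134 - 14824)/(E(H, -83) + f(-151, 174)) = (15134 - 14824)/((-4 + 55) + (99 - 151)) = 310/(51 - 52) = 310/(-1) = 310*(-1) = -310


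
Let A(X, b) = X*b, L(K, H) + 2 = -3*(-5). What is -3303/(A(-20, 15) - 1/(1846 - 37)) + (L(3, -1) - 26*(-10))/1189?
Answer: 7252583376/645271489 ≈ 11.240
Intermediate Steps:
L(K, H) = 13 (L(K, H) = -2 - 3*(-5) = -2 + 15 = 13)
-3303/(A(-20, 15) - 1/(1846 - 37)) + (L(3, -1) - 26*(-10))/1189 = -3303/(-20*15 - 1/(1846 - 37)) + (13 - 26*(-10))/1189 = -3303/(-300 - 1/1809) + (13 + 260)*(1/1189) = -3303/(-300 - 1*1/1809) + 273*(1/1189) = -3303/(-300 - 1/1809) + 273/1189 = -3303/(-542701/1809) + 273/1189 = -3303*(-1809/542701) + 273/1189 = 5975127/542701 + 273/1189 = 7252583376/645271489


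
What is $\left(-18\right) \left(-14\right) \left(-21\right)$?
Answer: $-5292$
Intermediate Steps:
$\left(-18\right) \left(-14\right) \left(-21\right) = 252 \left(-21\right) = -5292$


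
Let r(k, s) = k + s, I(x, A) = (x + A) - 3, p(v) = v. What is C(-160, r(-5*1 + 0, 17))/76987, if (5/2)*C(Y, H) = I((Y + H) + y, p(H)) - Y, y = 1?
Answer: 44/384935 ≈ 0.00011431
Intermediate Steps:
I(x, A) = -3 + A + x (I(x, A) = (A + x) - 3 = -3 + A + x)
C(Y, H) = -⅘ + 4*H/5 (C(Y, H) = 2*((-3 + H + ((Y + H) + 1)) - Y)/5 = 2*((-3 + H + ((H + Y) + 1)) - Y)/5 = 2*((-3 + H + (1 + H + Y)) - Y)/5 = 2*((-2 + Y + 2*H) - Y)/5 = 2*(-2 + 2*H)/5 = -⅘ + 4*H/5)
C(-160, r(-5*1 + 0, 17))/76987 = (-⅘ + 4*((-5*1 + 0) + 17)/5)/76987 = (-⅘ + 4*((-5 + 0) + 17)/5)*(1/76987) = (-⅘ + 4*(-5 + 17)/5)*(1/76987) = (-⅘ + (⅘)*12)*(1/76987) = (-⅘ + 48/5)*(1/76987) = (44/5)*(1/76987) = 44/384935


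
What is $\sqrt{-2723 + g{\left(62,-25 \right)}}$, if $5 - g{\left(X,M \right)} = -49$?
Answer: $i \sqrt{2669} \approx 51.662 i$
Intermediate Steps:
$g{\left(X,M \right)} = 54$ ($g{\left(X,M \right)} = 5 - -49 = 5 + 49 = 54$)
$\sqrt{-2723 + g{\left(62,-25 \right)}} = \sqrt{-2723 + 54} = \sqrt{-2669} = i \sqrt{2669}$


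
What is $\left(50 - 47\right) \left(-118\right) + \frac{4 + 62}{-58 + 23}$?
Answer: $- \frac{12456}{35} \approx -355.89$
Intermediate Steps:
$\left(50 - 47\right) \left(-118\right) + \frac{4 + 62}{-58 + 23} = 3 \left(-118\right) + \frac{66}{-35} = -354 + 66 \left(- \frac{1}{35}\right) = -354 - \frac{66}{35} = - \frac{12456}{35}$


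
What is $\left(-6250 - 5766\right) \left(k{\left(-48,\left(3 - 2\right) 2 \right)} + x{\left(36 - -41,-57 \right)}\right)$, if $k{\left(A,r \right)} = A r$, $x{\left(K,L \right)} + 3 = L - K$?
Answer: $2799728$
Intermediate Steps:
$x{\left(K,L \right)} = -3 + L - K$ ($x{\left(K,L \right)} = -3 - \left(K - L\right) = -3 + L - K$)
$\left(-6250 - 5766\right) \left(k{\left(-48,\left(3 - 2\right) 2 \right)} + x{\left(36 - -41,-57 \right)}\right) = \left(-6250 - 5766\right) \left(- 48 \left(3 - 2\right) 2 - \left(96 + 41\right)\right) = - 12016 \left(- 48 \cdot 1 \cdot 2 - 137\right) = - 12016 \left(\left(-48\right) 2 - 137\right) = - 12016 \left(-96 - 137\right) = \left(-12016\right) \left(-233\right) = 2799728$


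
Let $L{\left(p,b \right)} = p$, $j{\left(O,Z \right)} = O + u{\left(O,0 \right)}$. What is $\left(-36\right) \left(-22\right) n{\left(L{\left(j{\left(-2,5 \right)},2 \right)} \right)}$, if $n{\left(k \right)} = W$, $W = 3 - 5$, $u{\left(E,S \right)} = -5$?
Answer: $-1584$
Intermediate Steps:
$j{\left(O,Z \right)} = -5 + O$ ($j{\left(O,Z \right)} = O - 5 = -5 + O$)
$W = -2$ ($W = 3 - 5 = -2$)
$n{\left(k \right)} = -2$
$\left(-36\right) \left(-22\right) n{\left(L{\left(j{\left(-2,5 \right)},2 \right)} \right)} = \left(-36\right) \left(-22\right) \left(-2\right) = 792 \left(-2\right) = -1584$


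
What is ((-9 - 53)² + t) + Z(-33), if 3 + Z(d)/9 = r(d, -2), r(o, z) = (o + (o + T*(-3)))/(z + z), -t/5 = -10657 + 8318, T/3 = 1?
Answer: 62723/4 ≈ 15681.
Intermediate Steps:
T = 3 (T = 3*1 = 3)
t = 11695 (t = -5*(-10657 + 8318) = -5*(-2339) = 11695)
r(o, z) = (-9 + 2*o)/(2*z) (r(o, z) = (o + (o + 3*(-3)))/(z + z) = (o + (o - 9))/((2*z)) = (o + (-9 + o))*(1/(2*z)) = (-9 + 2*o)*(1/(2*z)) = (-9 + 2*o)/(2*z))
Z(d) = -27/4 - 9*d/2 (Z(d) = -27 + 9*((-9/2 + d)/(-2)) = -27 + 9*(-(-9/2 + d)/2) = -27 + 9*(9/4 - d/2) = -27 + (81/4 - 9*d/2) = -27/4 - 9*d/2)
((-9 - 53)² + t) + Z(-33) = ((-9 - 53)² + 11695) + (-27/4 - 9/2*(-33)) = ((-62)² + 11695) + (-27/4 + 297/2) = (3844 + 11695) + 567/4 = 15539 + 567/4 = 62723/4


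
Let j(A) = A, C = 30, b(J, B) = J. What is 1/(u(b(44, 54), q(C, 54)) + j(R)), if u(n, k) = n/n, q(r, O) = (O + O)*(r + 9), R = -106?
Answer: -1/105 ≈ -0.0095238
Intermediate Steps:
q(r, O) = 2*O*(9 + r) (q(r, O) = (2*O)*(9 + r) = 2*O*(9 + r))
u(n, k) = 1
1/(u(b(44, 54), q(C, 54)) + j(R)) = 1/(1 - 106) = 1/(-105) = -1/105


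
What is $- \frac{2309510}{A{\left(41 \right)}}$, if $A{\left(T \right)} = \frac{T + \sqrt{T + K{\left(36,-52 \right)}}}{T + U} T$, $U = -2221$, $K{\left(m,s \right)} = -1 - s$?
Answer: $\frac{719247400}{227} - \frac{1438494800 \sqrt{23}}{9307} \approx 2.4272 \cdot 10^{6}$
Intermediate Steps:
$A{\left(T \right)} = \frac{T \left(T + \sqrt{51 + T}\right)}{-2221 + T}$ ($A{\left(T \right)} = \frac{T + \sqrt{T - -51}}{T - 2221} T = \frac{T + \sqrt{T + \left(-1 + 52\right)}}{-2221 + T} T = \frac{T + \sqrt{T + 51}}{-2221 + T} T = \frac{T + \sqrt{51 + T}}{-2221 + T} T = \frac{T \left(T + \sqrt{51 + T}\right)}{-2221 + T}$)
$- \frac{2309510}{A{\left(41 \right)}} = - \frac{2309510}{41 \frac{1}{-2221 + 41} \left(41 + \sqrt{51 + 41}\right)} = - \frac{2309510}{41 \frac{1}{-2180} \left(41 + \sqrt{92}\right)} = - \frac{2309510}{41 \left(- \frac{1}{2180}\right) \left(41 + 2 \sqrt{23}\right)} = - \frac{2309510}{- \frac{1681}{2180} - \frac{41 \sqrt{23}}{1090}}$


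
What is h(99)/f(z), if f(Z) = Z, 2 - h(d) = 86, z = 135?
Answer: -28/45 ≈ -0.62222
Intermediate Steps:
h(d) = -84 (h(d) = 2 - 1*86 = 2 - 86 = -84)
h(99)/f(z) = -84/135 = -84*1/135 = -28/45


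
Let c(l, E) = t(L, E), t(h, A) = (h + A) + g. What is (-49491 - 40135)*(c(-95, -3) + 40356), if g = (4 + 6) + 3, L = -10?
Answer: -3616946856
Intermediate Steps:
g = 13 (g = 10 + 3 = 13)
t(h, A) = 13 + A + h (t(h, A) = (h + A) + 13 = (A + h) + 13 = 13 + A + h)
c(l, E) = 3 + E (c(l, E) = 13 + E - 10 = 3 + E)
(-49491 - 40135)*(c(-95, -3) + 40356) = (-49491 - 40135)*((3 - 3) + 40356) = -89626*(0 + 40356) = -89626*40356 = -3616946856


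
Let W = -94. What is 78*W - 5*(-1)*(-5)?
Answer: -7357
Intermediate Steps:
78*W - 5*(-1)*(-5) = 78*(-94) - 5*(-1)*(-5) = -7332 + 5*(-5) = -7332 - 25 = -7357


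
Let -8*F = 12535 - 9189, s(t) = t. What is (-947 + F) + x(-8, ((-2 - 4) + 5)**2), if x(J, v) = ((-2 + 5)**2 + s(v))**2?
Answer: -5061/4 ≈ -1265.3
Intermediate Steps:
F = -1673/4 (F = -(12535 - 9189)/8 = -1/8*3346 = -1673/4 ≈ -418.25)
x(J, v) = (9 + v)**2 (x(J, v) = ((-2 + 5)**2 + v)**2 = (3**2 + v)**2 = (9 + v)**2)
(-947 + F) + x(-8, ((-2 - 4) + 5)**2) = (-947 - 1673/4) + (9 + ((-2 - 4) + 5)**2)**2 = -5461/4 + (9 + (-6 + 5)**2)**2 = -5461/4 + (9 + (-1)**2)**2 = -5461/4 + (9 + 1)**2 = -5461/4 + 10**2 = -5461/4 + 100 = -5061/4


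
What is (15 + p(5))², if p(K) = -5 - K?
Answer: 25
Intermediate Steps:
(15 + p(5))² = (15 + (-5 - 1*5))² = (15 + (-5 - 5))² = (15 - 10)² = 5² = 25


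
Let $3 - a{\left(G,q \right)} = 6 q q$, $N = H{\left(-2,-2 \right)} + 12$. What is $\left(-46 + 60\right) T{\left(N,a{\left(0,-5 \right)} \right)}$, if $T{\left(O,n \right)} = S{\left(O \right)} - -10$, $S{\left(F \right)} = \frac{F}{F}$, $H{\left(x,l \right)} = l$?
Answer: $154$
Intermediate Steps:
$N = 10$ ($N = -2 + 12 = 10$)
$S{\left(F \right)} = 1$
$a{\left(G,q \right)} = 3 - 6 q^{2}$ ($a{\left(G,q \right)} = 3 - 6 q q = 3 - 6 q^{2}$)
$T{\left(O,n \right)} = 11$ ($T{\left(O,n \right)} = 1 - -10 = 1 + 10 = 11$)
$\left(-46 + 60\right) T{\left(N,a{\left(0,-5 \right)} \right)} = \left(-46 + 60\right) 11 = 14 \cdot 11 = 154$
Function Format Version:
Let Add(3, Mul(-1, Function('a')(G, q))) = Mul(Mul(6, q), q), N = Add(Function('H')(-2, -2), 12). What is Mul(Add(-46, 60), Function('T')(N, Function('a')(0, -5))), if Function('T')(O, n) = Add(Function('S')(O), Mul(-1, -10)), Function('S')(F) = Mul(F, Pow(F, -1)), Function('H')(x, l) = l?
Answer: 154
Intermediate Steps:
N = 10 (N = Add(-2, 12) = 10)
Function('S')(F) = 1
Function('a')(G, q) = Add(3, Mul(-6, Pow(q, 2))) (Function('a')(G, q) = Add(3, Mul(-1, Mul(Mul(6, q), q))) = Add(3, Mul(-1, Mul(6, Pow(q, 2)))) = Add(3, Mul(-6, Pow(q, 2))))
Function('T')(O, n) = 11 (Function('T')(O, n) = Add(1, Mul(-1, -10)) = Add(1, 10) = 11)
Mul(Add(-46, 60), Function('T')(N, Function('a')(0, -5))) = Mul(Add(-46, 60), 11) = Mul(14, 11) = 154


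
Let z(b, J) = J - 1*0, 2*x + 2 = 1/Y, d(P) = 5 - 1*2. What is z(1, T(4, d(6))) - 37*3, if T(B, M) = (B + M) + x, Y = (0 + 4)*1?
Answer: -839/8 ≈ -104.88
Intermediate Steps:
Y = 4 (Y = 4*1 = 4)
d(P) = 3 (d(P) = 5 - 2 = 3)
x = -7/8 (x = -1 + (1/2)/4 = -1 + (1/2)*(1/4) = -1 + 1/8 = -7/8 ≈ -0.87500)
T(B, M) = -7/8 + B + M (T(B, M) = (B + M) - 7/8 = -7/8 + B + M)
z(b, J) = J (z(b, J) = J + 0 = J)
z(1, T(4, d(6))) - 37*3 = (-7/8 + 4 + 3) - 37*3 = 49/8 - 111 = -839/8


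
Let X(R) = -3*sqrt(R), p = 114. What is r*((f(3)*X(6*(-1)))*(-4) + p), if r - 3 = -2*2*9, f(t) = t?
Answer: -3762 - 1188*I*sqrt(6) ≈ -3762.0 - 2910.0*I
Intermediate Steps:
r = -33 (r = 3 - 2*2*9 = 3 - 4*9 = 3 - 36 = -33)
r*((f(3)*X(6*(-1)))*(-4) + p) = -33*((3*(-3*I*sqrt(6)))*(-4) + 114) = -33*(-9*I*sqrt(6)*(-4) + 114) = -33*(36*I*sqrt(6) + 114) = -33*(114 + 36*I*sqrt(6)) = -3762 - 1188*I*sqrt(6)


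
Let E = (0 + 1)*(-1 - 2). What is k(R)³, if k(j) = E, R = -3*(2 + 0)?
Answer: -27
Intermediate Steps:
R = -6 (R = -3*2 = -6)
E = -3 (E = 1*(-3) = -3)
k(j) = -3
k(R)³ = (-3)³ = -27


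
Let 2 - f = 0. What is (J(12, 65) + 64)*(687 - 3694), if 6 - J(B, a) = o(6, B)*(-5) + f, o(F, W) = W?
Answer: -384896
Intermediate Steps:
f = 2 (f = 2 - 1*0 = 2 + 0 = 2)
J(B, a) = 4 + 5*B (J(B, a) = 6 - (B*(-5) + 2) = 6 - (-5*B + 2) = 6 - (2 - 5*B) = 6 + (-2 + 5*B) = 4 + 5*B)
(J(12, 65) + 64)*(687 - 3694) = ((4 + 5*12) + 64)*(687 - 3694) = ((4 + 60) + 64)*(-3007) = (64 + 64)*(-3007) = 128*(-3007) = -384896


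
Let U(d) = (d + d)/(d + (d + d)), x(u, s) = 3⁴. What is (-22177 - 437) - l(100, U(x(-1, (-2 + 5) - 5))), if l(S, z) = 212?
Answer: -22826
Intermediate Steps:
x(u, s) = 81
U(d) = ⅔ (U(d) = (2*d)/(d + 2*d) = (2*d)/((3*d)) = (2*d)*(1/(3*d)) = ⅔)
(-22177 - 437) - l(100, U(x(-1, (-2 + 5) - 5))) = (-22177 - 437) - 1*212 = -22614 - 212 = -22826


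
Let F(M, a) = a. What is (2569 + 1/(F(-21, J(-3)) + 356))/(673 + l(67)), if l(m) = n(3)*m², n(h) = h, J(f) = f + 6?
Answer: 230568/1269065 ≈ 0.18168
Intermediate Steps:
J(f) = 6 + f
l(m) = 3*m²
(2569 + 1/(F(-21, J(-3)) + 356))/(673 + l(67)) = (2569 + 1/((6 - 3) + 356))/(673 + 3*67²) = (2569 + 1/(3 + 356))/(673 + 3*4489) = (2569 + 1/359)/(673 + 13467) = (2569 + 1/359)/14140 = (922272/359)*(1/14140) = 230568/1269065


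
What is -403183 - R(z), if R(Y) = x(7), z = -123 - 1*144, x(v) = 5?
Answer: -403188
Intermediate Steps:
z = -267 (z = -123 - 144 = -267)
R(Y) = 5
-403183 - R(z) = -403183 - 1*5 = -403183 - 5 = -403188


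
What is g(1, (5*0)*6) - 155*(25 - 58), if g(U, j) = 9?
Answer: 5124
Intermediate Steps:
g(1, (5*0)*6) - 155*(25 - 58) = 9 - 155*(25 - 58) = 9 - 155*(-33) = 9 + 5115 = 5124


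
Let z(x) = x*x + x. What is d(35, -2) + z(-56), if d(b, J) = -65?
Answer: 3015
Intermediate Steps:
z(x) = x + x² (z(x) = x² + x = x + x²)
d(35, -2) + z(-56) = -65 - 56*(1 - 56) = -65 - 56*(-55) = -65 + 3080 = 3015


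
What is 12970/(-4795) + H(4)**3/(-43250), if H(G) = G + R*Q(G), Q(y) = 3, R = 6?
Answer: -61200966/20738375 ≈ -2.9511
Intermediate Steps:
H(G) = 18 + G (H(G) = G + 6*3 = G + 18 = 18 + G)
12970/(-4795) + H(4)**3/(-43250) = 12970/(-4795) + (18 + 4)**3/(-43250) = 12970*(-1/4795) + 22**3*(-1/43250) = -2594/959 + 10648*(-1/43250) = -2594/959 - 5324/21625 = -61200966/20738375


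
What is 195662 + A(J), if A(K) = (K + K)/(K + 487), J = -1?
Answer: 47545865/243 ≈ 1.9566e+5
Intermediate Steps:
A(K) = 2*K/(487 + K) (A(K) = (2*K)/(487 + K) = 2*K/(487 + K))
195662 + A(J) = 195662 + 2*(-1)/(487 - 1) = 195662 + 2*(-1)/486 = 195662 + 2*(-1)*(1/486) = 195662 - 1/243 = 47545865/243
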